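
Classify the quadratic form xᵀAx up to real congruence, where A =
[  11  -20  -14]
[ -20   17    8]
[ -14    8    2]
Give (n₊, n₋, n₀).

step 0: pivot 11 → sign +
step 1: pivot -213/11 → sign −
step 2: pivot -6/71 → sign −
signature = (1, 2, 0)

Answer: (1, 2, 0)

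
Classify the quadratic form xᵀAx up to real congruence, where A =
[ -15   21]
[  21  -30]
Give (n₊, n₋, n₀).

Answer: (0, 2, 0)

Derivation:
step 0: pivot -15 → sign −
step 1: pivot -3/5 → sign −
signature = (0, 2, 0)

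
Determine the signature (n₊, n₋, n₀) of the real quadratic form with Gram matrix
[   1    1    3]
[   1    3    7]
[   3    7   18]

Answer: (3, 0, 0)

Derivation:
step 0: pivot 1 → sign +
step 1: pivot 2 → sign +
step 2: pivot 1 → sign +
signature = (3, 0, 0)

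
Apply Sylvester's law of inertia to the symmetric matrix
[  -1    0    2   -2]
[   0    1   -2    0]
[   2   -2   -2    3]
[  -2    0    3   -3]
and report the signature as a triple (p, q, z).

Answer: (2, 2, 0)

Derivation:
step 0: pivot -1 → sign −
step 1: pivot 1 → sign +
step 2: pivot -2 → sign −
step 3: pivot 3/2 → sign +
signature = (2, 2, 0)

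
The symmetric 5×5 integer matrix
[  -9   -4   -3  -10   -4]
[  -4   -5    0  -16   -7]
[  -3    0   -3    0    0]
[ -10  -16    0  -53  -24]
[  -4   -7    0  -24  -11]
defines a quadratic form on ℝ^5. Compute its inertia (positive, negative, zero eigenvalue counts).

step 0: pivot -9 → sign −
step 1: pivot -29/9 → sign −
step 2: pivot -42/29 → sign −
step 3: pivot 1 → sign +
step 4: pivot -2/7 → sign −
signature = (1, 4, 0)

Answer: (1, 4, 0)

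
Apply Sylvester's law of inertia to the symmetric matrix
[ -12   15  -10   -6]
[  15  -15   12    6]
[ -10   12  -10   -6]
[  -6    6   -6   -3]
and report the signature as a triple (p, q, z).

Answer: (2, 2, 0)

Derivation:
step 0: pivot -12 → sign −
step 1: pivot 15/4 → sign +
step 2: pivot -26/15 → sign −
step 3: pivot 3/13 → sign +
signature = (2, 2, 0)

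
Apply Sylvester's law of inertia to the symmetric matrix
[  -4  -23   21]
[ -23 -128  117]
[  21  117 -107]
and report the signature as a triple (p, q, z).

Answer: (1, 2, 0)

Derivation:
step 0: pivot -4 → sign −
step 1: pivot 17/4 → sign +
step 2: pivot -1/17 → sign −
signature = (1, 2, 0)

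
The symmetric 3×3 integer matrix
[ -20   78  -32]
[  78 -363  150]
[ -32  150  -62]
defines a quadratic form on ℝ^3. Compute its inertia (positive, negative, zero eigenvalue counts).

step 0: pivot -20 → sign −
step 1: pivot -294/5 → sign −
step 2: row/col 2 already zero → sign 0
signature = (0, 2, 1)

Answer: (0, 2, 1)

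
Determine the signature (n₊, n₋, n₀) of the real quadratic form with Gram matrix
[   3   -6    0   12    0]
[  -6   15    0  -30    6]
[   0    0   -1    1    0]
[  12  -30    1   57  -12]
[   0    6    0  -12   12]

step 0: pivot 3 → sign +
step 1: pivot 3 → sign +
step 2: pivot -1 → sign −
step 3: pivot -2 → sign −
step 4: row/col 4 already zero → sign 0
signature = (2, 2, 1)

Answer: (2, 2, 1)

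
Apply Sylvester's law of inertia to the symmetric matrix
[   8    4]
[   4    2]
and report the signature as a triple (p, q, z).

step 0: pivot 8 → sign +
step 1: row/col 1 already zero → sign 0
signature = (1, 0, 1)

Answer: (1, 0, 1)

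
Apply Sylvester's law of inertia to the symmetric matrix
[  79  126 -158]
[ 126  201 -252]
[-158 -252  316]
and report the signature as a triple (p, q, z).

step 0: pivot 79 → sign +
step 1: pivot 3/79 → sign +
step 2: row/col 2 already zero → sign 0
signature = (2, 0, 1)

Answer: (2, 0, 1)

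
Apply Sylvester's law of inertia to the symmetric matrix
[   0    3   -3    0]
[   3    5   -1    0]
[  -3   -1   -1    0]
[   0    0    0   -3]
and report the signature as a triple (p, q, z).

step 0: pivot 5 → sign +
step 1: pivot -9/5 → sign −
step 2: pivot 2 → sign +
step 3: pivot -3 → sign −
signature = (2, 2, 0)

Answer: (2, 2, 0)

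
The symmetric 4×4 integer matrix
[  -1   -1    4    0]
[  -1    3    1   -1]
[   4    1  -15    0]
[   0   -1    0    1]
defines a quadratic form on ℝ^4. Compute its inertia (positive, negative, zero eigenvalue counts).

Answer: (2, 2, 0)

Derivation:
step 0: pivot -1 → sign −
step 1: pivot 4 → sign +
step 2: pivot -5/4 → sign −
step 3: pivot 6/5 → sign +
signature = (2, 2, 0)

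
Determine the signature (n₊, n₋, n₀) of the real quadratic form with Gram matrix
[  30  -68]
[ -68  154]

step 0: pivot 30 → sign +
step 1: pivot -2/15 → sign −
signature = (1, 1, 0)

Answer: (1, 1, 0)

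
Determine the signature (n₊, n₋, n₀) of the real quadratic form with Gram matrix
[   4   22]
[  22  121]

step 0: pivot 4 → sign +
step 1: row/col 1 already zero → sign 0
signature = (1, 0, 1)

Answer: (1, 0, 1)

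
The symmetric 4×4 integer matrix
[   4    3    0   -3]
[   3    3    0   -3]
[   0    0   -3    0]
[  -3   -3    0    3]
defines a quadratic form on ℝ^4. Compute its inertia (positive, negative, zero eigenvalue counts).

Answer: (2, 1, 1)

Derivation:
step 0: pivot 4 → sign +
step 1: pivot 3/4 → sign +
step 2: pivot -3 → sign −
step 3: row/col 3 already zero → sign 0
signature = (2, 1, 1)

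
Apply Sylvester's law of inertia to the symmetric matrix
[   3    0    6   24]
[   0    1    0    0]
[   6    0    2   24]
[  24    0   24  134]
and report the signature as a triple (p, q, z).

Answer: (2, 2, 0)

Derivation:
step 0: pivot 3 → sign +
step 1: pivot 1 → sign +
step 2: pivot -10 → sign −
step 3: pivot -2/5 → sign −
signature = (2, 2, 0)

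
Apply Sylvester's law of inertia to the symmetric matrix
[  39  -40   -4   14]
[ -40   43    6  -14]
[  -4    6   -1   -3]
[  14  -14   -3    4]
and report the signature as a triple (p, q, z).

Answer: (3, 1, 0)

Derivation:
step 0: pivot 39 → sign +
step 1: pivot 77/39 → sign +
step 2: pivot -249/77 → sign −
step 3: pivot 3/83 → sign +
signature = (3, 1, 0)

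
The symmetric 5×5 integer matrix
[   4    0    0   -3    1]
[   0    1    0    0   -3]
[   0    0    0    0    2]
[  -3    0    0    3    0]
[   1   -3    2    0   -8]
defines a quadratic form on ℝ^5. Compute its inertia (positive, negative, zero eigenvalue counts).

Answer: (4, 1, 0)

Derivation:
step 0: pivot 4 → sign +
step 1: pivot 1 → sign +
step 2: pivot 3/4 → sign +
step 3: pivot -18 → sign −
step 4: pivot 2/9 → sign +
signature = (4, 1, 0)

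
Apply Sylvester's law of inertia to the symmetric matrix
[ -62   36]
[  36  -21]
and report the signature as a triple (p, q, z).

Answer: (0, 2, 0)

Derivation:
step 0: pivot -62 → sign −
step 1: pivot -3/31 → sign −
signature = (0, 2, 0)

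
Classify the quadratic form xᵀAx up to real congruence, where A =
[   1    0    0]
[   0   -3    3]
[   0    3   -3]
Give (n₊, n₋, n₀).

Answer: (1, 1, 1)

Derivation:
step 0: pivot 1 → sign +
step 1: pivot -3 → sign −
step 2: row/col 2 already zero → sign 0
signature = (1, 1, 1)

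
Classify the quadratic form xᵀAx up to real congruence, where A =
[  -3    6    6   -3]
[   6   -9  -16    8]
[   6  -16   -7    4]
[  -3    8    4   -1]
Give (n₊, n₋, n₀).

step 0: pivot -3 → sign −
step 1: pivot 3 → sign +
step 2: pivot -1/3 → sign −
step 3: pivot 2 → sign +
signature = (2, 2, 0)

Answer: (2, 2, 0)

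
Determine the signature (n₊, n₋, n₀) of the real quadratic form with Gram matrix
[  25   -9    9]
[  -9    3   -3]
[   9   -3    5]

Answer: (2, 1, 0)

Derivation:
step 0: pivot 25 → sign +
step 1: pivot -6/25 → sign −
step 2: pivot 2 → sign +
signature = (2, 1, 0)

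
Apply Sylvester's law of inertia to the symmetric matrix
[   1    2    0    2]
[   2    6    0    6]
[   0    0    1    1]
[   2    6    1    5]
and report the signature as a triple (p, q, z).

Answer: (3, 1, 0)

Derivation:
step 0: pivot 1 → sign +
step 1: pivot 2 → sign +
step 2: pivot 1 → sign +
step 3: pivot -2 → sign −
signature = (3, 1, 0)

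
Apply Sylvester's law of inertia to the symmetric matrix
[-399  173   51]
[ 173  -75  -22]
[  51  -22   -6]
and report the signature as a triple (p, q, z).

Answer: (1, 2, 0)

Derivation:
step 0: pivot -399 → sign −
step 1: pivot 4/399 → sign +
step 2: pivot -3/4 → sign −
signature = (1, 2, 0)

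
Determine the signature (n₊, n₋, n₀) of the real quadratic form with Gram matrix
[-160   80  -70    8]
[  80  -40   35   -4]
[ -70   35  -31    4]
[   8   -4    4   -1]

step 0: pivot -160 → sign −
step 1: pivot -3/8 → sign −
step 2: pivot 1/15 → sign +
step 3: row/col 3 already zero → sign 0
signature = (1, 2, 1)

Answer: (1, 2, 1)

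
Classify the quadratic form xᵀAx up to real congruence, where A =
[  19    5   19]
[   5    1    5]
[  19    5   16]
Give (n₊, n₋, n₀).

Answer: (1, 2, 0)

Derivation:
step 0: pivot 19 → sign +
step 1: pivot -6/19 → sign −
step 2: pivot -3 → sign −
signature = (1, 2, 0)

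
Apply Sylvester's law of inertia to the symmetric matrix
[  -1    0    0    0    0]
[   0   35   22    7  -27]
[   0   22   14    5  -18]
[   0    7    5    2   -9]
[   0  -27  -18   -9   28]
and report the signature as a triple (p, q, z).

step 0: pivot -1 → sign −
step 1: pivot 35 → sign +
step 2: pivot 6/35 → sign +
step 3: pivot -3/2 → sign −
step 4: pivot 1 → sign +
signature = (3, 2, 0)

Answer: (3, 2, 0)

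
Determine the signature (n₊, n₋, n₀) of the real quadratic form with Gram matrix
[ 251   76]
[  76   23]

step 0: pivot 251 → sign +
step 1: pivot -3/251 → sign −
signature = (1, 1, 0)

Answer: (1, 1, 0)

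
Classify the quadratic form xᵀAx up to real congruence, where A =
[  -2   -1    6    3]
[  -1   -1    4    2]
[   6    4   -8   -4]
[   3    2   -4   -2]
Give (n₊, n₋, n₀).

step 0: pivot -2 → sign −
step 1: pivot -1/2 → sign −
step 2: pivot 12 → sign +
step 3: row/col 3 already zero → sign 0
signature = (1, 2, 1)

Answer: (1, 2, 1)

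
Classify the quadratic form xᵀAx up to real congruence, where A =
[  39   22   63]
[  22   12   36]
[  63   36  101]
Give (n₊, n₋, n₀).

Answer: (1, 2, 0)

Derivation:
step 0: pivot 39 → sign +
step 1: pivot -16/39 → sign −
step 2: pivot -1/4 → sign −
signature = (1, 2, 0)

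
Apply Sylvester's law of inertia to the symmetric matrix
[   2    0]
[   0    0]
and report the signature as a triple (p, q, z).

step 0: pivot 2 → sign +
step 1: row/col 1 already zero → sign 0
signature = (1, 0, 1)

Answer: (1, 0, 1)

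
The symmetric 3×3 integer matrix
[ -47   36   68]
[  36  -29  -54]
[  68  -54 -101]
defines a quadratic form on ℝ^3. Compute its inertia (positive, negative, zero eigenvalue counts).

Answer: (0, 3, 0)

Derivation:
step 0: pivot -47 → sign −
step 1: pivot -67/47 → sign −
step 2: pivot -3/67 → sign −
signature = (0, 3, 0)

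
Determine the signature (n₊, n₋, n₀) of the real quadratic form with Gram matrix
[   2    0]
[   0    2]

Answer: (2, 0, 0)

Derivation:
step 0: pivot 2 → sign +
step 1: pivot 2 → sign +
signature = (2, 0, 0)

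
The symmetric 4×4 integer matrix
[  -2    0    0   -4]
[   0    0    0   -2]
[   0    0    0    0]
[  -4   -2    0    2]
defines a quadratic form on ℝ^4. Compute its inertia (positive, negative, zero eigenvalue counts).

step 0: pivot -2 → sign −
step 1: pivot 10 → sign +
step 2: pivot -2/5 → sign −
step 3: row/col 3 already zero → sign 0
signature = (1, 2, 1)

Answer: (1, 2, 1)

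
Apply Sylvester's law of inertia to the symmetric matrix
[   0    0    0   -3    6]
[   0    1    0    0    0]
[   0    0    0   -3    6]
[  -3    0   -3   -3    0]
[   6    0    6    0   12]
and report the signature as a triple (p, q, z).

Answer: (2, 1, 2)

Derivation:
step 0: pivot 1 → sign +
step 1: pivot -3 → sign −
step 2: pivot 3 → sign +
step 3: row/col 3 already zero → sign 0
step 4: row/col 4 already zero → sign 0
signature = (2, 1, 2)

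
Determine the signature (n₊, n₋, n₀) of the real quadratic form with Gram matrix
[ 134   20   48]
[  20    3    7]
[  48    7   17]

Answer: (2, 1, 0)

Derivation:
step 0: pivot 134 → sign +
step 1: pivot 1/67 → sign +
step 2: pivot -2 → sign −
signature = (2, 1, 0)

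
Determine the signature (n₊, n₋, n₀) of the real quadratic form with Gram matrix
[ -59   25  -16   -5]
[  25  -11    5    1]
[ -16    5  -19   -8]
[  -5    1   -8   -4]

Answer: (0, 4, 0)

Derivation:
step 0: pivot -59 → sign −
step 1: pivot -24/59 → sign −
step 2: pivot -55/8 → sign −
step 3: pivot -3/55 → sign −
signature = (0, 4, 0)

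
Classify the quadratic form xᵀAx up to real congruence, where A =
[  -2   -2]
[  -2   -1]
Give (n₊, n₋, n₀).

step 0: pivot -2 → sign −
step 1: pivot 1 → sign +
signature = (1, 1, 0)

Answer: (1, 1, 0)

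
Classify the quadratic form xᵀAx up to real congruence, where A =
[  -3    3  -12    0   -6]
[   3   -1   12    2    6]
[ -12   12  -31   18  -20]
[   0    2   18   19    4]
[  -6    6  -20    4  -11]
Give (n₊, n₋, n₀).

Answer: (3, 2, 0)

Derivation:
step 0: pivot -3 → sign −
step 1: pivot 2 → sign +
step 2: pivot 17 → sign +
step 3: pivot -35/17 → sign −
step 4: pivot 3/35 → sign +
signature = (3, 2, 0)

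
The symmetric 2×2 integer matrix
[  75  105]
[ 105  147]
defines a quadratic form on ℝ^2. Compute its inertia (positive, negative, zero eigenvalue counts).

step 0: pivot 75 → sign +
step 1: row/col 1 already zero → sign 0
signature = (1, 0, 1)

Answer: (1, 0, 1)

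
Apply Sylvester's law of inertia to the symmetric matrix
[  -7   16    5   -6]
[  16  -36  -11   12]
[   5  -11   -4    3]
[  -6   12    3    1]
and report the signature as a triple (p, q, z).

step 0: pivot -7 → sign −
step 1: pivot 4/7 → sign +
step 2: pivot -3/4 → sign −
step 3: pivot 1 → sign +
signature = (2, 2, 0)

Answer: (2, 2, 0)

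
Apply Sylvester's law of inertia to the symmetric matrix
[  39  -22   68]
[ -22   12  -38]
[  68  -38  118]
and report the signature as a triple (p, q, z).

Answer: (1, 2, 0)

Derivation:
step 0: pivot 39 → sign +
step 1: pivot -16/39 → sign −
step 2: pivot -1/4 → sign −
signature = (1, 2, 0)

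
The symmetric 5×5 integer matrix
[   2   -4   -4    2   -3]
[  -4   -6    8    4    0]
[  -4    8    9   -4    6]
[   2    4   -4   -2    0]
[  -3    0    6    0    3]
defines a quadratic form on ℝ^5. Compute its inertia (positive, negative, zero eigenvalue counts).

Answer: (4, 1, 0)

Derivation:
step 0: pivot 2 → sign +
step 1: pivot -14 → sign −
step 2: pivot 1 → sign +
step 3: pivot 4/7 → sign +
step 4: pivot 3/4 → sign +
signature = (4, 1, 0)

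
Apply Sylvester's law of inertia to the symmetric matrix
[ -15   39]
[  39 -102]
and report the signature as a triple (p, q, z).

step 0: pivot -15 → sign −
step 1: pivot -3/5 → sign −
signature = (0, 2, 0)

Answer: (0, 2, 0)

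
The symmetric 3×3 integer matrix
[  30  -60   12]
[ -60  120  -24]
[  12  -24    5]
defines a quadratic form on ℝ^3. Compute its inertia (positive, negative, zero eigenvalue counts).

Answer: (2, 0, 1)

Derivation:
step 0: pivot 30 → sign +
step 1: pivot 1/5 → sign +
step 2: row/col 2 already zero → sign 0
signature = (2, 0, 1)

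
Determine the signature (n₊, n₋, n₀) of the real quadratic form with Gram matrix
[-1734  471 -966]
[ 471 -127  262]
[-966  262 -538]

Answer: (1, 2, 0)

Derivation:
step 0: pivot -1734 → sign −
step 1: pivot 541/578 → sign +
step 2: pivot -6/541 → sign −
signature = (1, 2, 0)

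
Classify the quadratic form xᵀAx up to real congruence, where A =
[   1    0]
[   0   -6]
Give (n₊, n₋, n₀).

Answer: (1, 1, 0)

Derivation:
step 0: pivot 1 → sign +
step 1: pivot -6 → sign −
signature = (1, 1, 0)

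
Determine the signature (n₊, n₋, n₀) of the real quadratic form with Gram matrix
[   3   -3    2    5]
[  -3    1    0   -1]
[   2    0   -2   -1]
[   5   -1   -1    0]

step 0: pivot 3 → sign +
step 1: pivot -2 → sign −
step 2: pivot -4/3 → sign −
step 3: pivot -1/4 → sign −
signature = (1, 3, 0)

Answer: (1, 3, 0)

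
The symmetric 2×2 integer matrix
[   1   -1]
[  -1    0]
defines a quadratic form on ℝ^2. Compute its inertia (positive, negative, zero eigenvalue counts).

Answer: (1, 1, 0)

Derivation:
step 0: pivot 1 → sign +
step 1: pivot -1 → sign −
signature = (1, 1, 0)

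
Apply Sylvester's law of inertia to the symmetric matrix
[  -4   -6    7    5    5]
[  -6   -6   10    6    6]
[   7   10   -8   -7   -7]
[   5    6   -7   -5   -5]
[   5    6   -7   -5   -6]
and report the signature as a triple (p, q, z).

Answer: (2, 3, 0)

Derivation:
step 0: pivot -4 → sign −
step 1: pivot 3 → sign +
step 2: pivot 25/6 → sign +
step 3: pivot -1/25 → sign −
step 4: pivot -1 → sign −
signature = (2, 3, 0)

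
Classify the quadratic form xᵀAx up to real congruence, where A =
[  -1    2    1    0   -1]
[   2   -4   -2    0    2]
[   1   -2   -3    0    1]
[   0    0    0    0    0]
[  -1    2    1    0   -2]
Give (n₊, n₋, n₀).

Answer: (0, 3, 2)

Derivation:
step 0: pivot -1 → sign −
step 1: pivot -2 → sign −
step 2: pivot -1 → sign −
step 3: row/col 3 already zero → sign 0
step 4: row/col 4 already zero → sign 0
signature = (0, 3, 2)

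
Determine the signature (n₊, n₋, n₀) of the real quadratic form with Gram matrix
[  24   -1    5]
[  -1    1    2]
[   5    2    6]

step 0: pivot 24 → sign +
step 1: pivot 23/24 → sign +
step 2: pivot -3/23 → sign −
signature = (2, 1, 0)

Answer: (2, 1, 0)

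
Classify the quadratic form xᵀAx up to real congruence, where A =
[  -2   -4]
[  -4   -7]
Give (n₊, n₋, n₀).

step 0: pivot -2 → sign −
step 1: pivot 1 → sign +
signature = (1, 1, 0)

Answer: (1, 1, 0)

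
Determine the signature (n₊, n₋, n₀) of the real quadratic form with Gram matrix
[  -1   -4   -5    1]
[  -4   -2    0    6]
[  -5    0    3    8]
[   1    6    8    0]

Answer: (2, 2, 0)

Derivation:
step 0: pivot -1 → sign −
step 1: pivot 14 → sign +
step 2: pivot -4/7 → sign −
step 3: pivot 3/4 → sign +
signature = (2, 2, 0)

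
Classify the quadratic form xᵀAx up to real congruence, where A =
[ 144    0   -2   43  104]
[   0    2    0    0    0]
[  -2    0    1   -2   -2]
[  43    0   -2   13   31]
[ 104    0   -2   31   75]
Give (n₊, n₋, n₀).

step 0: pivot 144 → sign +
step 1: pivot 2 → sign +
step 2: pivot 35/36 → sign +
step 3: pivot -261/140 → sign −
step 4: pivot -1/29 → sign −
signature = (3, 2, 0)

Answer: (3, 2, 0)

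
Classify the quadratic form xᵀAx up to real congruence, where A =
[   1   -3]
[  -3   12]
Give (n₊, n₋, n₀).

Answer: (2, 0, 0)

Derivation:
step 0: pivot 1 → sign +
step 1: pivot 3 → sign +
signature = (2, 0, 0)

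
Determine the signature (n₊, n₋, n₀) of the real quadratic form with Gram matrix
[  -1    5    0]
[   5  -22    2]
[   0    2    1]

Answer: (1, 2, 0)

Derivation:
step 0: pivot -1 → sign −
step 1: pivot 3 → sign +
step 2: pivot -1/3 → sign −
signature = (1, 2, 0)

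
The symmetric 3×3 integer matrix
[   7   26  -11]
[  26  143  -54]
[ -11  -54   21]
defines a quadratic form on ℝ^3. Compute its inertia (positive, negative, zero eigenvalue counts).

step 0: pivot 7 → sign +
step 1: pivot 325/7 → sign +
step 2: pivot -2/325 → sign −
signature = (2, 1, 0)

Answer: (2, 1, 0)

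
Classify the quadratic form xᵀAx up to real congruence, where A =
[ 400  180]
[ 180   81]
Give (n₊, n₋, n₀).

Answer: (1, 0, 1)

Derivation:
step 0: pivot 400 → sign +
step 1: row/col 1 already zero → sign 0
signature = (1, 0, 1)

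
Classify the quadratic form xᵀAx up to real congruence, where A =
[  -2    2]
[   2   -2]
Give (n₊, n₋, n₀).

Answer: (0, 1, 1)

Derivation:
step 0: pivot -2 → sign −
step 1: row/col 1 already zero → sign 0
signature = (0, 1, 1)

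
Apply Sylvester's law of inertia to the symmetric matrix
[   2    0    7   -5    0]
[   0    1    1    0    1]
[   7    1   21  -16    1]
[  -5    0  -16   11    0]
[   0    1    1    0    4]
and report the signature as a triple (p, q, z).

Answer: (3, 2, 0)

Derivation:
step 0: pivot 2 → sign +
step 1: pivot 1 → sign +
step 2: pivot -9/2 → sign −
step 3: pivot -1 → sign −
step 4: pivot 3 → sign +
signature = (3, 2, 0)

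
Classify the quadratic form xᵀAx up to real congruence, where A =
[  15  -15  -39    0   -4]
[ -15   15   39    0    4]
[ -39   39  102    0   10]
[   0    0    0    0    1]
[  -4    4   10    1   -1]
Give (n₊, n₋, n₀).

step 0: pivot 15 → sign +
step 1: pivot 3/5 → sign +
step 2: pivot -7/3 → sign −
step 3: pivot 3/7 → sign +
step 4: row/col 4 already zero → sign 0
signature = (3, 1, 1)

Answer: (3, 1, 1)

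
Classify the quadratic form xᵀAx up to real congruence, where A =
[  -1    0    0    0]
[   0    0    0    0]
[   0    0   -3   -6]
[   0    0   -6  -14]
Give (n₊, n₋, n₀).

Answer: (0, 3, 1)

Derivation:
step 0: pivot -1 → sign −
step 1: pivot -3 → sign −
step 2: pivot -2 → sign −
step 3: row/col 3 already zero → sign 0
signature = (0, 3, 1)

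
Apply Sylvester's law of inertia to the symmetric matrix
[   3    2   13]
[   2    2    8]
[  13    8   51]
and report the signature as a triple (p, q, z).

Answer: (2, 1, 0)

Derivation:
step 0: pivot 3 → sign +
step 1: pivot 2/3 → sign +
step 2: pivot -6 → sign −
signature = (2, 1, 0)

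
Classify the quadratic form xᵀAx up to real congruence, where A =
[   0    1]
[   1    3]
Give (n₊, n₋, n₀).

step 0: pivot 3 → sign +
step 1: pivot -1/3 → sign −
signature = (1, 1, 0)

Answer: (1, 1, 0)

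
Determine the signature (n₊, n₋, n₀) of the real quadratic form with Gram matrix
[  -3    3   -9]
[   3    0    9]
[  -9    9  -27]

step 0: pivot -3 → sign −
step 1: pivot 3 → sign +
step 2: row/col 2 already zero → sign 0
signature = (1, 1, 1)

Answer: (1, 1, 1)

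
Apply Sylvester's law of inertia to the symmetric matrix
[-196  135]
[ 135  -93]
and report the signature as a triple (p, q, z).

step 0: pivot -196 → sign −
step 1: pivot -3/196 → sign −
signature = (0, 2, 0)

Answer: (0, 2, 0)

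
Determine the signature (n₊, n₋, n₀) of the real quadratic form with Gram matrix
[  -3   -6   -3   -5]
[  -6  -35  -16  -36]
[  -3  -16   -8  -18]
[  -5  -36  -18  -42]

Answer: (1, 3, 0)

Derivation:
step 0: pivot -3 → sign −
step 1: pivot -23 → sign −
step 2: pivot -15/23 → sign −
step 3: pivot 2/15 → sign +
signature = (1, 3, 0)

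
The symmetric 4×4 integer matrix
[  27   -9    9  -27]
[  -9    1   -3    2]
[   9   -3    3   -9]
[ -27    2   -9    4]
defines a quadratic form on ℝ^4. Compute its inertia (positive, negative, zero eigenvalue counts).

Answer: (2, 1, 1)

Derivation:
step 0: pivot 27 → sign +
step 1: pivot -2 → sign −
step 2: pivot 3/2 → sign +
step 3: row/col 3 already zero → sign 0
signature = (2, 1, 1)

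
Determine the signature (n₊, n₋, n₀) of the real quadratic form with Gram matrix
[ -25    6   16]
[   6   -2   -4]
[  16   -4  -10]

step 0: pivot -25 → sign −
step 1: pivot -14/25 → sign −
step 2: pivot 2/7 → sign +
signature = (1, 2, 0)

Answer: (1, 2, 0)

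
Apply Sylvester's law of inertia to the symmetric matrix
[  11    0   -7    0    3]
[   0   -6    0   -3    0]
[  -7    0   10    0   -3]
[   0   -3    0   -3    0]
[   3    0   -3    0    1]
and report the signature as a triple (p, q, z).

step 0: pivot 11 → sign +
step 1: pivot -6 → sign −
step 2: pivot 61/11 → sign +
step 3: pivot -3/2 → sign −
step 4: pivot -2/61 → sign −
signature = (2, 3, 0)

Answer: (2, 3, 0)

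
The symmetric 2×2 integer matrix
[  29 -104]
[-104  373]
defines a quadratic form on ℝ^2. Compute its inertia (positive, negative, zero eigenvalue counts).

Answer: (2, 0, 0)

Derivation:
step 0: pivot 29 → sign +
step 1: pivot 1/29 → sign +
signature = (2, 0, 0)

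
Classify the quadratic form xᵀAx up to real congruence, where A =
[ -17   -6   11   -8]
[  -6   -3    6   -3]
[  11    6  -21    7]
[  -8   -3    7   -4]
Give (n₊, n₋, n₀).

Answer: (1, 3, 0)

Derivation:
step 0: pivot -17 → sign −
step 1: pivot -15/17 → sign −
step 2: pivot -44/5 → sign −
step 3: pivot 1/44 → sign +
signature = (1, 3, 0)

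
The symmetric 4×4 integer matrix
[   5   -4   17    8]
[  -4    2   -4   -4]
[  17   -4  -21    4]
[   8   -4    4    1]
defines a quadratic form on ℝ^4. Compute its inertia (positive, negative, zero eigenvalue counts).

step 0: pivot 5 → sign +
step 1: pivot -6/5 → sign −
step 2: pivot -2 → sign −
step 3: pivot 1 → sign +
signature = (2, 2, 0)

Answer: (2, 2, 0)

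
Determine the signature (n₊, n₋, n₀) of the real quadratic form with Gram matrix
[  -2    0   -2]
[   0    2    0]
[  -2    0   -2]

Answer: (1, 1, 1)

Derivation:
step 0: pivot -2 → sign −
step 1: pivot 2 → sign +
step 2: row/col 2 already zero → sign 0
signature = (1, 1, 1)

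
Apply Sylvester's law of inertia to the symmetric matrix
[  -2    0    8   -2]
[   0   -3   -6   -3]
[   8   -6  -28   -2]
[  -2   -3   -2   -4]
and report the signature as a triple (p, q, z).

step 0: pivot -2 → sign −
step 1: pivot -3 → sign −
step 2: pivot 16 → sign +
step 3: row/col 3 already zero → sign 0
signature = (1, 2, 1)

Answer: (1, 2, 1)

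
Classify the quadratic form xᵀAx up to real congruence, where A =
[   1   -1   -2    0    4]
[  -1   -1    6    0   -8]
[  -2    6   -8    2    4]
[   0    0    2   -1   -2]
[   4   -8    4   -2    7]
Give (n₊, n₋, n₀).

step 0: pivot 1 → sign +
step 1: pivot -2 → sign −
step 2: pivot -4 → sign −
step 3: pivot 3 → sign +
step 4: row/col 4 already zero → sign 0
signature = (2, 2, 1)

Answer: (2, 2, 1)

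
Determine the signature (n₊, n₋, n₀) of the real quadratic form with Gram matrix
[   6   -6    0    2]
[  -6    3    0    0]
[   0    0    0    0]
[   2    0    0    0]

Answer: (2, 1, 1)

Derivation:
step 0: pivot 6 → sign +
step 1: pivot -3 → sign −
step 2: pivot 2/3 → sign +
step 3: row/col 3 already zero → sign 0
signature = (2, 1, 1)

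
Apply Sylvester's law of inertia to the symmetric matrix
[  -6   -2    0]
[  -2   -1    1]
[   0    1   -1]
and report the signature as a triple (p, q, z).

Answer: (1, 2, 0)

Derivation:
step 0: pivot -6 → sign −
step 1: pivot -1/3 → sign −
step 2: pivot 2 → sign +
signature = (1, 2, 0)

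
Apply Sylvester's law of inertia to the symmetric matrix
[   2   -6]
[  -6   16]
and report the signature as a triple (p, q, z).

step 0: pivot 2 → sign +
step 1: pivot -2 → sign −
signature = (1, 1, 0)

Answer: (1, 1, 0)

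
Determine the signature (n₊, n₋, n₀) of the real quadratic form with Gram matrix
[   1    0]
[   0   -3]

step 0: pivot 1 → sign +
step 1: pivot -3 → sign −
signature = (1, 1, 0)

Answer: (1, 1, 0)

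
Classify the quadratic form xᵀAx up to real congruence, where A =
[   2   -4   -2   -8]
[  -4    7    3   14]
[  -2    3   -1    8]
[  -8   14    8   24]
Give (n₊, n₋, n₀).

Answer: (1, 3, 0)

Derivation:
step 0: pivot 2 → sign +
step 1: pivot -1 → sign −
step 2: pivot -2 → sign −
step 3: pivot -2 → sign −
signature = (1, 3, 0)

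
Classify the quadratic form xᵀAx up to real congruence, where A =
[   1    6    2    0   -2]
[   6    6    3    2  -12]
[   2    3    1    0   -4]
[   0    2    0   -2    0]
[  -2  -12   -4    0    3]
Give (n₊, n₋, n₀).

step 0: pivot 1 → sign +
step 1: pivot -30 → sign −
step 2: pivot -3/10 → sign −
step 3: pivot -2/3 → sign −
step 4: pivot -1 → sign −
signature = (1, 4, 0)

Answer: (1, 4, 0)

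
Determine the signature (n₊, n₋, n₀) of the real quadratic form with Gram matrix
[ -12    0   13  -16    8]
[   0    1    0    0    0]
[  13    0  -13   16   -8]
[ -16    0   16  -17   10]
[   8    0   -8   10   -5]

Answer: (3, 2, 0)

Derivation:
step 0: pivot -12 → sign −
step 1: pivot 1 → sign +
step 2: pivot 13/12 → sign +
step 3: pivot 35/13 → sign +
step 4: pivot -3/35 → sign −
signature = (3, 2, 0)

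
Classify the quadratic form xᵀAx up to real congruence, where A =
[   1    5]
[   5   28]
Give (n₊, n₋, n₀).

step 0: pivot 1 → sign +
step 1: pivot 3 → sign +
signature = (2, 0, 0)

Answer: (2, 0, 0)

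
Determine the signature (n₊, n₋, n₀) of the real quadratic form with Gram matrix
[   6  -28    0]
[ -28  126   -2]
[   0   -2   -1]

step 0: pivot 6 → sign +
step 1: pivot -14/3 → sign −
step 2: pivot -1/7 → sign −
signature = (1, 2, 0)

Answer: (1, 2, 0)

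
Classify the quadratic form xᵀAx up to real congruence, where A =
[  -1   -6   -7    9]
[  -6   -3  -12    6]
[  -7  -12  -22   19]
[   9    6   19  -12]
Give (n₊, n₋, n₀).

Answer: (1, 3, 0)

Derivation:
step 0: pivot -1 → sign −
step 1: pivot 33 → sign +
step 2: pivot -3/11 → sign −
step 3: pivot -1/3 → sign −
signature = (1, 3, 0)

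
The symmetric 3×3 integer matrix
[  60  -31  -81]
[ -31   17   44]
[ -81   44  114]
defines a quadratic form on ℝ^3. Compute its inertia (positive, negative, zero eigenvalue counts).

Answer: (2, 1, 0)

Derivation:
step 0: pivot 60 → sign +
step 1: pivot 59/60 → sign +
step 2: pivot -3/59 → sign −
signature = (2, 1, 0)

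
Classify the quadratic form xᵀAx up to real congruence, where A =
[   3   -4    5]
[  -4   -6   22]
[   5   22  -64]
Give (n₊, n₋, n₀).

Answer: (2, 1, 0)

Derivation:
step 0: pivot 3 → sign +
step 1: pivot -34/3 → sign −
step 2: pivot 3/17 → sign +
signature = (2, 1, 0)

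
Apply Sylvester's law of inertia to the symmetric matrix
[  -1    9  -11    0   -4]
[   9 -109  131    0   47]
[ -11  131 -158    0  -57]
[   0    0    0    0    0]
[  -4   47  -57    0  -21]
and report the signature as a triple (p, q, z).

step 0: pivot -1 → sign −
step 1: pivot -28 → sign −
step 2: pivot -3/7 → sign −
step 3: pivot -1/4 → sign −
step 4: row/col 4 already zero → sign 0
signature = (0, 4, 1)

Answer: (0, 4, 1)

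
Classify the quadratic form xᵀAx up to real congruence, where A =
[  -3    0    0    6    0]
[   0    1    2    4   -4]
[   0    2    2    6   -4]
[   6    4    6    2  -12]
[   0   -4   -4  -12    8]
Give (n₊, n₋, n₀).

Answer: (1, 2, 2)

Derivation:
step 0: pivot -3 → sign −
step 1: pivot 1 → sign +
step 2: pivot -2 → sign −
step 3: row/col 3 already zero → sign 0
step 4: row/col 4 already zero → sign 0
signature = (1, 2, 2)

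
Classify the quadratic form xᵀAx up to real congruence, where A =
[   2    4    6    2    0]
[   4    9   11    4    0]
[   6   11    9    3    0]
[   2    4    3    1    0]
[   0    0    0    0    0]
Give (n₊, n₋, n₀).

Answer: (2, 2, 1)

Derivation:
step 0: pivot 2 → sign +
step 1: pivot 1 → sign +
step 2: pivot -10 → sign −
step 3: pivot -1/10 → sign −
step 4: row/col 4 already zero → sign 0
signature = (2, 2, 1)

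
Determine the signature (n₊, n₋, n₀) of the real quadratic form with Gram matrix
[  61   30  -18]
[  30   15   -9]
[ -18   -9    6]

Answer: (3, 0, 0)

Derivation:
step 0: pivot 61 → sign +
step 1: pivot 15/61 → sign +
step 2: pivot 3/5 → sign +
signature = (3, 0, 0)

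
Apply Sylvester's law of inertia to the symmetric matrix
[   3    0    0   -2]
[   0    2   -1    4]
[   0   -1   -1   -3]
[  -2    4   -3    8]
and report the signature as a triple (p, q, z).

Answer: (2, 2, 0)

Derivation:
step 0: pivot 3 → sign +
step 1: pivot 2 → sign +
step 2: pivot -3/2 → sign −
step 3: pivot -2/3 → sign −
signature = (2, 2, 0)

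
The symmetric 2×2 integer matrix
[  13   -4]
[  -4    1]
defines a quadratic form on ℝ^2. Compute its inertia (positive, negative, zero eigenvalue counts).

Answer: (1, 1, 0)

Derivation:
step 0: pivot 13 → sign +
step 1: pivot -3/13 → sign −
signature = (1, 1, 0)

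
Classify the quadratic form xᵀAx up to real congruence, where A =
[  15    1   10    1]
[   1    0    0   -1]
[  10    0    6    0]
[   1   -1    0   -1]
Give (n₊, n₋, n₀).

step 0: pivot 15 → sign +
step 1: pivot -1/15 → sign −
step 2: pivot 6 → sign +
step 3: pivot -2/3 → sign −
signature = (2, 2, 0)

Answer: (2, 2, 0)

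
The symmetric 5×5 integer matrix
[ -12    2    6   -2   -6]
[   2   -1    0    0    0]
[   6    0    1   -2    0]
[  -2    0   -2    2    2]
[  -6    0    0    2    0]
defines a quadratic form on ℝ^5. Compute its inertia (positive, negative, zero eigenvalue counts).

step 0: pivot -12 → sign −
step 1: pivot -2/3 → sign −
step 2: pivot 11/2 → sign +
step 3: pivot 3/11 → sign +
step 4: pivot -2/3 → sign −
signature = (2, 3, 0)

Answer: (2, 3, 0)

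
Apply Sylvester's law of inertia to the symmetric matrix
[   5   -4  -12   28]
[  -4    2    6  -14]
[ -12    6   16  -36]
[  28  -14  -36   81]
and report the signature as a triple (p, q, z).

Answer: (2, 2, 0)

Derivation:
step 0: pivot 5 → sign +
step 1: pivot -6/5 → sign −
step 2: pivot -2 → sign −
step 3: pivot 1 → sign +
signature = (2, 2, 0)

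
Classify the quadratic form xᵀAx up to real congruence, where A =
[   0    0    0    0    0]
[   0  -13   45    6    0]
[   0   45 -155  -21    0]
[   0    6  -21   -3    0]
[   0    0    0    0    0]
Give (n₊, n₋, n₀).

Answer: (1, 2, 2)

Derivation:
step 0: pivot -13 → sign −
step 1: pivot 10/13 → sign +
step 2: pivot -3/10 → sign −
step 3: row/col 3 already zero → sign 0
step 4: row/col 4 already zero → sign 0
signature = (1, 2, 2)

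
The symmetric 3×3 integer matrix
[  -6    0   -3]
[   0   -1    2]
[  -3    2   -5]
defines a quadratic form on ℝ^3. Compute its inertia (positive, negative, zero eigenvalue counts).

Answer: (1, 2, 0)

Derivation:
step 0: pivot -6 → sign −
step 1: pivot -1 → sign −
step 2: pivot 1/2 → sign +
signature = (1, 2, 0)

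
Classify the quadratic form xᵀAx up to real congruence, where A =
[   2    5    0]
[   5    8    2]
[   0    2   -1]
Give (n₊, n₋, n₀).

Answer: (1, 2, 0)

Derivation:
step 0: pivot 2 → sign +
step 1: pivot -9/2 → sign −
step 2: pivot -1/9 → sign −
signature = (1, 2, 0)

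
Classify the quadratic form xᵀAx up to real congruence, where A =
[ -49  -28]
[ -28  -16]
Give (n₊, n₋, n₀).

step 0: pivot -49 → sign −
step 1: row/col 1 already zero → sign 0
signature = (0, 1, 1)

Answer: (0, 1, 1)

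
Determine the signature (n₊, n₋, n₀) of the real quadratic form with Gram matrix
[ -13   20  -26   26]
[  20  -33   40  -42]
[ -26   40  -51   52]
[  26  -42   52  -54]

Answer: (1, 3, 0)

Derivation:
step 0: pivot -13 → sign −
step 1: pivot -29/13 → sign −
step 2: pivot 1 → sign +
step 3: pivot -6/29 → sign −
signature = (1, 3, 0)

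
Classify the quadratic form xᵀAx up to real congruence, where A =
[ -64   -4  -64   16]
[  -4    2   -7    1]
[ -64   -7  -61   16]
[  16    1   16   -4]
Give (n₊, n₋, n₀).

Answer: (1, 2, 1)

Derivation:
step 0: pivot -64 → sign −
step 1: pivot 9/4 → sign +
step 2: pivot -1 → sign −
step 3: row/col 3 already zero → sign 0
signature = (1, 2, 1)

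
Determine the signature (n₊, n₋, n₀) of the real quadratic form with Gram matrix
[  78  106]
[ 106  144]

step 0: pivot 78 → sign +
step 1: pivot -2/39 → sign −
signature = (1, 1, 0)

Answer: (1, 1, 0)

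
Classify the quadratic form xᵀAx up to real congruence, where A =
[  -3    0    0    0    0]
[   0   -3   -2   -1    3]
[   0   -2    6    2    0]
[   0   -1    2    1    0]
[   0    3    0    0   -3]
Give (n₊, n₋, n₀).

Answer: (2, 3, 0)

Derivation:
step 0: pivot -3 → sign −
step 1: pivot -3 → sign −
step 2: pivot 22/3 → sign +
step 3: pivot 4/11 → sign +
step 4: pivot -3/4 → sign −
signature = (2, 3, 0)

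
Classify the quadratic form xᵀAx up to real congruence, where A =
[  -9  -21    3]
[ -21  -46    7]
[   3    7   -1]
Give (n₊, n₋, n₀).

Answer: (1, 1, 1)

Derivation:
step 0: pivot -9 → sign −
step 1: pivot 3 → sign +
step 2: row/col 2 already zero → sign 0
signature = (1, 1, 1)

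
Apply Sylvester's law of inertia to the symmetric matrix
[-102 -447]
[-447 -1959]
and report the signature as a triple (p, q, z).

step 0: pivot -102 → sign −
step 1: pivot -3/34 → sign −
signature = (0, 2, 0)

Answer: (0, 2, 0)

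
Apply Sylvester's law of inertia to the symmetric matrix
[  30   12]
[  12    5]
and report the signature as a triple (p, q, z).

step 0: pivot 30 → sign +
step 1: pivot 1/5 → sign +
signature = (2, 0, 0)

Answer: (2, 0, 0)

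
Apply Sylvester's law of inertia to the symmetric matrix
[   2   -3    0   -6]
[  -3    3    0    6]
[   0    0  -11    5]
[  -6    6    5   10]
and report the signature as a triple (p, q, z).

Answer: (2, 2, 0)

Derivation:
step 0: pivot 2 → sign +
step 1: pivot -3/2 → sign −
step 2: pivot -11 → sign −
step 3: pivot 3/11 → sign +
signature = (2, 2, 0)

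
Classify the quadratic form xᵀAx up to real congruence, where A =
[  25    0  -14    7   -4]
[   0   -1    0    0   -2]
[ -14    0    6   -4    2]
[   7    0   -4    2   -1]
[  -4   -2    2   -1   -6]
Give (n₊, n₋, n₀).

Answer: (2, 3, 0)

Derivation:
step 0: pivot 25 → sign +
step 1: pivot -1 → sign −
step 2: pivot -46/25 → sign −
step 3: pivot 1/23 → sign +
step 4: pivot -3 → sign −
signature = (2, 3, 0)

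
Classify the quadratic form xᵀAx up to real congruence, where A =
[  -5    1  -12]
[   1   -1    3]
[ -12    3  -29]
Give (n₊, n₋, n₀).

step 0: pivot -5 → sign −
step 1: pivot -4/5 → sign −
step 2: pivot 1/4 → sign +
signature = (1, 2, 0)

Answer: (1, 2, 0)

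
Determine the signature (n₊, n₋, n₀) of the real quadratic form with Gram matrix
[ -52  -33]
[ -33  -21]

step 0: pivot -52 → sign −
step 1: pivot -3/52 → sign −
signature = (0, 2, 0)

Answer: (0, 2, 0)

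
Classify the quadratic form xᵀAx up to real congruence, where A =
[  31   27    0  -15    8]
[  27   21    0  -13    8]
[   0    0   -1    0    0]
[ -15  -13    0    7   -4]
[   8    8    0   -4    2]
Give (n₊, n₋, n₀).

Answer: (2, 3, 0)

Derivation:
step 0: pivot 31 → sign +
step 1: pivot -78/31 → sign −
step 2: pivot -1 → sign −
step 3: pivot -10/39 → sign −
step 4: pivot 2/5 → sign +
signature = (2, 3, 0)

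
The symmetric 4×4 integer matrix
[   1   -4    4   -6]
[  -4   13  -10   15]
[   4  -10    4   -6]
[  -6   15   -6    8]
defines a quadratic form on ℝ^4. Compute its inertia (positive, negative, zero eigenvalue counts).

step 0: pivot 1 → sign +
step 1: pivot -3 → sign −
step 2: pivot -1 → sign −
step 3: row/col 3 already zero → sign 0
signature = (1, 2, 1)

Answer: (1, 2, 1)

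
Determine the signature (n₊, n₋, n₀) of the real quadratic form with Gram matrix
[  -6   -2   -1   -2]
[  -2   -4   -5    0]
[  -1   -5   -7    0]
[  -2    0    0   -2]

Answer: (0, 3, 1)

Derivation:
step 0: pivot -6 → sign −
step 1: pivot -10/3 → sign −
step 2: pivot -3/10 → sign −
step 3: row/col 3 already zero → sign 0
signature = (0, 3, 1)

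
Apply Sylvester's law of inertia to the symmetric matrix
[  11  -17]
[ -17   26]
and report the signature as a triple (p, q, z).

step 0: pivot 11 → sign +
step 1: pivot -3/11 → sign −
signature = (1, 1, 0)

Answer: (1, 1, 0)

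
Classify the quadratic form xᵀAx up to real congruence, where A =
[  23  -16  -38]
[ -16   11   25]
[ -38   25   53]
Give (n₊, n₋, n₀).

Answer: (2, 1, 0)

Derivation:
step 0: pivot 23 → sign +
step 1: pivot -3/23 → sign −
step 2: pivot 6 → sign +
signature = (2, 1, 0)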